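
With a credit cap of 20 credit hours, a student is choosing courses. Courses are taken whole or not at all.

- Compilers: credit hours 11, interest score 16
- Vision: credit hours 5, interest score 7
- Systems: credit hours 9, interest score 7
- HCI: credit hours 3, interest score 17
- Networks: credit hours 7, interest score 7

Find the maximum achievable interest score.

Allowing fractional choices, the relaxed optimum would be about 41.0, but courses are indivisible.
Compilers + Vision + HCI: credit hours 11 + 5 + 3 = 19 ≤ 20, interest score 16 + 7 + 17 = 40.
Compilers + HCI: credit hours 11 + 3 = 14 ≤ 20, interest score 16 + 17 = 33.
Vision + HCI + Networks: credit hours 5 + 3 + 7 = 15 ≤ 20, interest score 7 + 17 + 7 = 31.
Best is Compilers, Vision, and HCI with total interest score 40.

40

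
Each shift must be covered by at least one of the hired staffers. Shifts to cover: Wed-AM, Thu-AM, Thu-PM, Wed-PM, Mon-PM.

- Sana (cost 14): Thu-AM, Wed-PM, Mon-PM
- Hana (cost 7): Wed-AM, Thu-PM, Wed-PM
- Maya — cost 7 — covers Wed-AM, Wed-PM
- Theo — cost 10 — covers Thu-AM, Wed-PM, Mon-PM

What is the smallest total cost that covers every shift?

17

Choose Hana and Theo: together they cover Wed-AM, Thu-AM, Thu-PM, Wed-PM, Mon-PM — every shift.
Total cost: 7 + 10 = 17.
No cover costs less than 17.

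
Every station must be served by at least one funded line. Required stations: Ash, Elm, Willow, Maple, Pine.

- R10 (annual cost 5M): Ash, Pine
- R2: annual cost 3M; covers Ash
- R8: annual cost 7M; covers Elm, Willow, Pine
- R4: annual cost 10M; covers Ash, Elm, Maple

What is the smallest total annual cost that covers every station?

Choose R8 and R4: together they cover Ash, Elm, Willow, Maple, Pine — every station.
Total annual cost: 7 + 10 = 17.

17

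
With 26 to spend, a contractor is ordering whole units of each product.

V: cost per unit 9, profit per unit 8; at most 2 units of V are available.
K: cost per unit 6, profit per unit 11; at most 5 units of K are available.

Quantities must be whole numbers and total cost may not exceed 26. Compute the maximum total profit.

44

K has the best ratio (11/6); taking only K gives at most 4×11 = 44 (stopped by the cost limit).
Optimal: 4×K: cost 24 ≤ 26, profit 4·11 = 44.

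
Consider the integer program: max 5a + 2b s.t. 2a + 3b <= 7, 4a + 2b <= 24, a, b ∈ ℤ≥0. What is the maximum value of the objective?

(a,b)=(3,0) is feasible, giving 15.
(a,b)=(2,1) is feasible, giving 12.
(a,b)=(2,0) is feasible, giving 10.
The best lattice point is (3,0), giving 15.

15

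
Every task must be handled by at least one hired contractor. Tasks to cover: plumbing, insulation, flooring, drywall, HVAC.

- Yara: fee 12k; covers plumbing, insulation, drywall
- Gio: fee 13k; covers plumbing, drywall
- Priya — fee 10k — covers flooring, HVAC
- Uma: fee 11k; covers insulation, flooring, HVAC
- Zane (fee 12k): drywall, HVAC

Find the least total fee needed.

22

Choose Yara and Priya: together they cover plumbing, insulation, flooring, drywall, HVAC — every task.
Total fee: 12 + 10 = 22.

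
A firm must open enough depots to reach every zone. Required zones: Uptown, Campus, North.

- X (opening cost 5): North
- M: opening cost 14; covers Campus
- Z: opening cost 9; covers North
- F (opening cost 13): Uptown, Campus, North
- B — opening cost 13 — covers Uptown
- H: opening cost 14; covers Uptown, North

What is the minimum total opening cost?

F alone covers Uptown, Campus, North — every zone.
Total opening cost: 13.
No cover costs less than 13.

13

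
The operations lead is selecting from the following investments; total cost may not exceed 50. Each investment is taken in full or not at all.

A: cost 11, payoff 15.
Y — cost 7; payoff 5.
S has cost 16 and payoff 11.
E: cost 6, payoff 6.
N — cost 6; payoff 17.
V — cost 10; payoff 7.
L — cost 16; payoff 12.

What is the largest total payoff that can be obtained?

57

A + S + E + N + V: cost 11 + 16 + 6 + 6 + 10 = 49 ≤ 50, payoff 15 + 11 + 6 + 17 + 7 = 56.
A + E + N + V + L: cost 11 + 6 + 6 + 10 + 16 = 49 ≤ 50, payoff 15 + 6 + 17 + 7 + 12 = 57.
Best is A, E, N, V, and L with total payoff 57.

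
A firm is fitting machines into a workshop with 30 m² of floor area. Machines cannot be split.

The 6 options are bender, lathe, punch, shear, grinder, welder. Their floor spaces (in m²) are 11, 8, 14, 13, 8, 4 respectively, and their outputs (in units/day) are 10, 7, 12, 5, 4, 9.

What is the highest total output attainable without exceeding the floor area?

Allowing fractional choices, the relaxed optimum would be about 32.0, but machines are indivisible.
bender + lathe + welder: floor space 11 + 8 + 4 = 23 ≤ 30, output 10 + 7 + 9 = 26.
lathe + punch + welder: floor space 8 + 14 + 4 = 26 ≤ 30, output 7 + 12 + 9 = 28.
bender + punch + welder: floor space 11 + 14 + 4 = 29 ≤ 30, output 10 + 12 + 9 = 31.
Best is bender, punch, and welder with total output 31.

31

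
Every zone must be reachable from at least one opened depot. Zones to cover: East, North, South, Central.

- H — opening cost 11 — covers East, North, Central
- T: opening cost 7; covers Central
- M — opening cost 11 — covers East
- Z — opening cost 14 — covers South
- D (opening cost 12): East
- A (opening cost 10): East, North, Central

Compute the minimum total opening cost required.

This is an integer covering problem.
Choose Z and A: together they cover East, North, South, Central — every zone.
Total opening cost: 14 + 10 = 24.

24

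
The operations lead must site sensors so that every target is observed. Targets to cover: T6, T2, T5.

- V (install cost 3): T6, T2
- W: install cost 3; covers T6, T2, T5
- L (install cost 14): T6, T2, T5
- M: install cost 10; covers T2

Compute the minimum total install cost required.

3

W alone covers T6, T2, T5 — every target.
Total install cost: 3.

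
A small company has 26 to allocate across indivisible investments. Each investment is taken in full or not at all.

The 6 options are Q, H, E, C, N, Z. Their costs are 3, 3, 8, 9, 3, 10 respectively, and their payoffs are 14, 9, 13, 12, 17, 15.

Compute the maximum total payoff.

Allowing fractional choices, the relaxed optimum would be about 66.5, but investments are indivisible.
Q + C + N + Z: cost 3 + 9 + 3 + 10 = 25 ≤ 26, payoff 14 + 12 + 17 + 15 = 58.
Q + H + E + C + N: cost 3 + 3 + 8 + 9 + 3 = 26 ≤ 26, payoff 14 + 9 + 13 + 12 + 17 = 65.
Q + E + N + Z: cost 3 + 8 + 3 + 10 = 24 ≤ 26, payoff 14 + 13 + 17 + 15 = 59.
Best is Q, H, E, C, and N with total payoff 65.

65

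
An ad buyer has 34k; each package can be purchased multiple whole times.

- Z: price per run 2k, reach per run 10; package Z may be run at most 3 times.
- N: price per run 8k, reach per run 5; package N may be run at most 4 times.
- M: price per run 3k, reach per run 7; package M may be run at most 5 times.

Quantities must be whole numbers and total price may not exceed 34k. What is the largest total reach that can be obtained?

70

3×Z, 1×N, and 5×M: price 29 ≤ 34, reach 3·10 + 1·5 + 5·7 = 70.
3×Z, 2×N, and 4×M: price 34 ≤ 34, reach 3·10 + 2·5 + 4·7 = 68.
Best is 70.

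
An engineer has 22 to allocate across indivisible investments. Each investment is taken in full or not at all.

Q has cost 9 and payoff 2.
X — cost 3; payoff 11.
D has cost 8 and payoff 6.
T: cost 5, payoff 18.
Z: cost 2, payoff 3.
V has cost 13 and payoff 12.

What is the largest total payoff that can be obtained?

Treat it as a binary knapsack problem.
Take X, T, and V: cost 3 + 5 + 13 = 21 ≤ 22, payoff 11 + 18 + 12 = 41.
No other feasible combination does better.

41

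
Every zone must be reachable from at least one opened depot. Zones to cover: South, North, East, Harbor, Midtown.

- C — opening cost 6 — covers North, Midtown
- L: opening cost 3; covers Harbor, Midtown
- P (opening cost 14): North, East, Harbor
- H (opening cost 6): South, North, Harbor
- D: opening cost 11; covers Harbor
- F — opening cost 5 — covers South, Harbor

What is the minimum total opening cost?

22

This is an integer covering problem.
The greedy cost-per-new-zone heuristic would pick L, H, and P for 23, but a cheaper cover exists.
Choose L, P, and F: together they cover South, North, East, Harbor, Midtown — every zone.
Total opening cost: 3 + 14 + 5 = 22.
No cover costs less than 22.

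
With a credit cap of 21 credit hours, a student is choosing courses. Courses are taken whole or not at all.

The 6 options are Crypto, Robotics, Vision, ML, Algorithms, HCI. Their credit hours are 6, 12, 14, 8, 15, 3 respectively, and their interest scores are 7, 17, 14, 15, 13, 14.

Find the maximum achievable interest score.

Allowing fractional choices, the relaxed optimum would be about 43.2, but courses are indivisible.
Crypto + Robotics + HCI: credit hours 6 + 12 + 3 = 21 ≤ 21, interest score 7 + 17 + 14 = 38.
Robotics + ML: credit hours 12 + 8 = 20 ≤ 21, interest score 17 + 15 = 32.
Crypto + ML + HCI: credit hours 6 + 8 + 3 = 17 ≤ 21, interest score 7 + 15 + 14 = 36.
Best is Crypto, Robotics, and HCI with total interest score 38.

38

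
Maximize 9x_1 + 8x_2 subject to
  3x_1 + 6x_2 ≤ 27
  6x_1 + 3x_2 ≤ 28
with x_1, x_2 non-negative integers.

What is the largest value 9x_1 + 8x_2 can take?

The continuous relaxation peaks at (3.22, 2.89) with value 52.11; rounding to a feasible lattice point costs some objective.
(x_1,x_2)=(3,3): 3·3+6·3=27≤27, 6·3+3·3=27≤28, objective 51.
(x_1,x_2)=(4,1): 3·4+6·1=18≤27, 6·4+3·1=27≤28, objective 44.
(x_1,x_2)=(3,2): 3·3+6·2=21≤27, 6·3+3·2=24≤28, objective 43.
(x_1,x_2)=(2,3): 3·2+6·3=24≤27, 6·2+3·3=21≤28, objective 42.
The best lattice point is (3,3), giving 51.

51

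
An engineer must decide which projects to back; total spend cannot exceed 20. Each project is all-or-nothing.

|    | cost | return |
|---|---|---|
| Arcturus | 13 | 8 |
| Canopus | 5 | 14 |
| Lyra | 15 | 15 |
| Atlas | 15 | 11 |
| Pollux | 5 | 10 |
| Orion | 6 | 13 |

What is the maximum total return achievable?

This is an integer program with binary decision variables.
Take Canopus, Pollux, and Orion: cost 5 + 5 + 6 = 16 ≤ 20, return 14 + 10 + 13 = 37.
No other feasible combination does better.

37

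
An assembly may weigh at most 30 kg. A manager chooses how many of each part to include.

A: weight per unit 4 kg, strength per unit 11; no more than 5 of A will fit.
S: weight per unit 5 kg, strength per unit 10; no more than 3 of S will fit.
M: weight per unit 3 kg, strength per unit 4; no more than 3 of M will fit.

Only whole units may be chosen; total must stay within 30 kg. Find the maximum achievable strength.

A has the best ratio (11/4); taking only A gives at most 5×11 = 55 (stopped by the supply cap of 5).
Mixing does better — 5×A and 2×S: weight 30 ≤ 30, strength 5·11 + 2·10 = 75.

75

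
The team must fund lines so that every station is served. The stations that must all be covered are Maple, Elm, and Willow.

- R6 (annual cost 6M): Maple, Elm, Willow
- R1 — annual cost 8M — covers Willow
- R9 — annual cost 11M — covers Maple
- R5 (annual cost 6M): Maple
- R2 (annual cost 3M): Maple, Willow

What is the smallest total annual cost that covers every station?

6

This is a weighted set-cover instance.
R6 alone covers Maple, Elm, Willow — every station.
Total annual cost: 6.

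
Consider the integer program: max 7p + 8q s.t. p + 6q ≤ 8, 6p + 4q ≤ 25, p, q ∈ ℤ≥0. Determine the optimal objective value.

28

(p,q)=(4,0) is feasible, giving 28.
(p,q)=(2,1) is feasible, giving 22.
(p,q)=(3,0) is feasible, giving 21.
The best lattice point is (4,0), giving 28.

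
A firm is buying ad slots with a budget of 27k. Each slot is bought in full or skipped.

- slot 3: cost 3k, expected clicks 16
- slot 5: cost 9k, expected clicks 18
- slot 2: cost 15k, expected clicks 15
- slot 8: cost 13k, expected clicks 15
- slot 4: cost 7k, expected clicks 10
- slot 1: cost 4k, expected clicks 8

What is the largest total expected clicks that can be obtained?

52

slot 3 + slot 5 + slot 4 + slot 1: cost 3 + 9 + 7 + 4 = 23 ≤ 27, expected clicks 16 + 18 + 10 + 8 = 52.
slot 3 + slot 5 + slot 8: cost 3 + 9 + 13 = 25 ≤ 27, expected clicks 16 + 18 + 15 = 49.
Best is slot 3, slot 5, slot 4, and slot 1 with total expected clicks 52.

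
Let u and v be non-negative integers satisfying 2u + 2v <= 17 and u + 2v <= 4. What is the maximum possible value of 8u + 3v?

32

(u,v)=(4,0) is feasible, giving 32.
(u,v)=(3,0) is feasible, giving 24.
No feasible integer point exceeds 32.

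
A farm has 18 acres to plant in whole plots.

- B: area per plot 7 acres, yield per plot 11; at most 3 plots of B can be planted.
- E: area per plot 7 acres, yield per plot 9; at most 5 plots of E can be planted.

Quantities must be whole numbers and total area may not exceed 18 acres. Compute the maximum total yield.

1×B and 1×E: area 14 ≤ 18, yield 1·11 + 1·9 = 20.
2×B: area 14 ≤ 18, yield 2·11 = 22.
Best is 22.

22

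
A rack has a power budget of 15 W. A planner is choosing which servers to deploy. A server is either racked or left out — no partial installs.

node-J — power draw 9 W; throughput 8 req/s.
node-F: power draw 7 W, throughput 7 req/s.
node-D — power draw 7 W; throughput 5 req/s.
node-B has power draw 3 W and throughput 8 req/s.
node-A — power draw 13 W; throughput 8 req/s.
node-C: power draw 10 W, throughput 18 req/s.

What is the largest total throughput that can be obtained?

26

Treat it as a binary knapsack problem.
Allowing fractional choices, the relaxed optimum would be about 28.0, but servers are indivisible.
node-C: power draw 10 ≤ 15, throughput 18.
node-J + node-B: power draw 9 + 3 = 12 ≤ 15, throughput 8 + 8 = 16.
node-B + node-C: power draw 3 + 10 = 13 ≤ 15, throughput 8 + 18 = 26.
Best is node-B and node-C with total throughput 26.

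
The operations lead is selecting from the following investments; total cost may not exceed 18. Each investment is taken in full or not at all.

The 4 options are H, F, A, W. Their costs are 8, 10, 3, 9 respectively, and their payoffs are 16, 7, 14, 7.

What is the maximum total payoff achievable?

30

Take H and A: cost 8 + 3 = 11 ≤ 18, payoff 16 + 14 = 30.
No other feasible combination does better.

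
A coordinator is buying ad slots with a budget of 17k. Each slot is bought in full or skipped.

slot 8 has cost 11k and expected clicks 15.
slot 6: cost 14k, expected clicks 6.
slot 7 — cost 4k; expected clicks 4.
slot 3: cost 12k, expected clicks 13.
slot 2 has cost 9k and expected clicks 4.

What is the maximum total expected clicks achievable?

Take slot 8 and slot 7: cost 11 + 4 = 15 ≤ 17, expected clicks 15 + 4 = 19.
No other feasible combination does better.

19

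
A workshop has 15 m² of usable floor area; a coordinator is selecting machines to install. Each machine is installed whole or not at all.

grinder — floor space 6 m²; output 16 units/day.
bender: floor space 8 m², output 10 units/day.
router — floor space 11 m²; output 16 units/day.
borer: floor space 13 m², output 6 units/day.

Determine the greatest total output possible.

26

Allowing fractional choices, the relaxed optimum would be about 29.1, but machines are indivisible.
grinder + bender: floor space 6 + 8 = 14 ≤ 15, output 16 + 10 = 26.
grinder: floor space 6 ≤ 15, output 16.
Best is grinder and bender with total output 26.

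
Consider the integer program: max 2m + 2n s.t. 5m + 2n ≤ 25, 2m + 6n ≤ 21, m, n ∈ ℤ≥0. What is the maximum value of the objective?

(m,n)=(4,2): 5·4+2·2=24≤25, 2·4+6·2=20≤21, objective 12.
(m,n)=(3,2): 5·3+2·2=19≤25, 2·3+6·2=18≤21, objective 10.
(m,n)=(4,1): 5·4+2·1=22≤25, 2·4+6·1=14≤21, objective 10.
The best lattice point is (4,2), giving 12.

12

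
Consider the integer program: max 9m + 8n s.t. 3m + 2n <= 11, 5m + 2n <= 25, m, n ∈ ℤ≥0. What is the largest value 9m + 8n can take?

41

Relaxing integrality, the LP optimum is 44.00 at (m,n) = (0, 5.5), which is not an integer point.
(m,n)=(1,4): 3·1+2·4=11≤11, 5·1+2·4=13≤25, objective 41.
(m,n)=(0,5): 3·0+2·5=10≤11, 5·0+2·5=10≤25, objective 40.
(m,n)=(1,3): 3·1+2·3=9≤11, 5·1+2·3=11≤25, objective 33.
No feasible integer point exceeds 41.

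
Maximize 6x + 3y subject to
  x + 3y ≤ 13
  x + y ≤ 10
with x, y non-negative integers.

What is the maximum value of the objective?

60

(x,y)=(10,0): 1·10+3·0=10≤13, 1·10+1·0=10≤10, objective 60.
(x,y)=(9,1): 1·9+3·1=12≤13, 1·9+1·1=10≤10, objective 57.
(x,y)=(9,0): 1·9+3·0=9≤13, 1·9+1·0=9≤10, objective 54.
No feasible integer point exceeds 60.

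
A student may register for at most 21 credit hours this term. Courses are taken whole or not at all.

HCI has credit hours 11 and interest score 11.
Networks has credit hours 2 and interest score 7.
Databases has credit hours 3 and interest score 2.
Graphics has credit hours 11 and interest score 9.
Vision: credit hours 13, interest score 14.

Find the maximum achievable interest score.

Allowing fractional choices, the relaxed optimum would be about 27.0, but courses are indivisible.
Networks + Databases + Vision: credit hours 2 + 3 + 13 = 18 ≤ 21, interest score 7 + 2 + 14 = 23.
Networks + Vision: credit hours 2 + 13 = 15 ≤ 21, interest score 7 + 14 = 21.
Best is Networks, Databases, and Vision with total interest score 23.

23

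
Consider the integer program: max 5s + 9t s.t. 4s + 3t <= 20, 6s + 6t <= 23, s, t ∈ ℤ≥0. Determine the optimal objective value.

27

Relaxing integrality, the LP optimum is 34.50 at (s,t) = (0, 3.83), which is not an integer point.
(s,t)=(0,3): 4·0+3·3=9≤20, 6·0+6·3=18≤23, objective 27.
(s,t)=(1,2): 4·1+3·2=10≤20, 6·1+6·2=18≤23, objective 23.
(s,t)=(0,2): 4·0+3·2=6≤20, 6·0+6·2=12≤23, objective 18.
Maximum is 27 at (s,t)=(0,3).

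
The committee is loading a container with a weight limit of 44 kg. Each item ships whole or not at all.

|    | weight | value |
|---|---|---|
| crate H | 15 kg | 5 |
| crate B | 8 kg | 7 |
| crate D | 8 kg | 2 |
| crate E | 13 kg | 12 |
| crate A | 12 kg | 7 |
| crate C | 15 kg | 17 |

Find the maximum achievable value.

Take crate B, crate D, crate E, and crate C: weight 8 + 8 + 13 + 15 = 44 ≤ 44, value 7 + 2 + 12 + 17 = 38.
No other feasible combination does better.

38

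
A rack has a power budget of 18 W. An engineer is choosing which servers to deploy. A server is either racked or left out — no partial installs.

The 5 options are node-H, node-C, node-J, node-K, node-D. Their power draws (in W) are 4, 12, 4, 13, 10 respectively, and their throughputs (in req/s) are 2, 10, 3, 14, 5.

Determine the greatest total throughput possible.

17

Allowing fractional choices, the relaxed optimum would be about 18.2, but servers are indivisible.
node-H + node-K: power draw 4 + 13 = 17 ≤ 18, throughput 2 + 14 = 16.
node-K: power draw 13 ≤ 18, throughput 14.
node-J + node-K: power draw 4 + 13 = 17 ≤ 18, throughput 3 + 14 = 17.
Best is node-J and node-K with total throughput 17.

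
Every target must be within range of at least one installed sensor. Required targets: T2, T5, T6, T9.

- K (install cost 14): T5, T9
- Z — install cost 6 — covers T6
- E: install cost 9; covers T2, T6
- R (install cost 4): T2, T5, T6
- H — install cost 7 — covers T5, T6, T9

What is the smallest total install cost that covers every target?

This is a weighted set-cover instance.
Choose R and H: together they cover T2, T5, T6, T9 — every target.
Total install cost: 4 + 7 = 11.
No cover costs less than 11.

11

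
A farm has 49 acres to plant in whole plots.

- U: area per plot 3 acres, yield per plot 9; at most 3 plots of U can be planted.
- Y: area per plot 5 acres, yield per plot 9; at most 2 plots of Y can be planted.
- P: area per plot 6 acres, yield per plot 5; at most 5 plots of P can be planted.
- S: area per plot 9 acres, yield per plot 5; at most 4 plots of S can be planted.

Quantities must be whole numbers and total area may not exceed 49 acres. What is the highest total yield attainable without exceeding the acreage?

70

This is a bounded integer knapsack.
3×U, 2×Y, and 5×P: area 49 ≤ 49, yield 3·9 + 2·9 + 5·5 = 70.
3×U, 2×Y, 2×P, and 2×S: area 49 ≤ 49, yield 3·9 + 2·9 + 2·5 + 2·5 = 65.
Best is 70.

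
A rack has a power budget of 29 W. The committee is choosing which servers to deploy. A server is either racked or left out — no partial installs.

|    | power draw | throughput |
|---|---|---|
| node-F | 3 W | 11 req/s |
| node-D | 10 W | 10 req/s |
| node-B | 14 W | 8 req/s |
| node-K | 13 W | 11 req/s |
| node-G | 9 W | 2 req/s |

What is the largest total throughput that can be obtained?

32

Allowing fractional choices, the relaxed optimum would be about 33.7, but servers are indivisible.
node-F + node-K + node-G: power draw 3 + 13 + 9 = 25 ≤ 29, throughput 11 + 11 + 2 = 24.
node-F + node-D + node-B: power draw 3 + 10 + 14 = 27 ≤ 29, throughput 11 + 10 + 8 = 29.
node-F + node-D + node-K: power draw 3 + 10 + 13 = 26 ≤ 29, throughput 11 + 10 + 11 = 32.
Best is node-F, node-D, and node-K with total throughput 32.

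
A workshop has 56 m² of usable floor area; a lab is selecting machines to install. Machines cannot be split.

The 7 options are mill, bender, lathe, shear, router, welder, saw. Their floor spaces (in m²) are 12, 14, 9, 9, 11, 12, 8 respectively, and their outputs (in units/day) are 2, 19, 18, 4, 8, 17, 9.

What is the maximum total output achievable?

Allowing fractional choices, the relaxed optimum would be about 71.9, but machines are indivisible.
bender + lathe + shear + welder + saw: floor space 14 + 9 + 9 + 12 + 8 = 52 ≤ 56, output 19 + 18 + 4 + 17 + 9 = 67.
bender + lathe + router + welder + saw: floor space 14 + 9 + 11 + 12 + 8 = 54 ≤ 56, output 19 + 18 + 8 + 17 + 9 = 71.
Best is bender, lathe, router, welder, and saw with total output 71.

71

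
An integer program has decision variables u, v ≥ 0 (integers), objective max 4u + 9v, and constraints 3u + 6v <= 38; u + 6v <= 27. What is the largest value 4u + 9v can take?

51

Relaxing integrality, the LP optimum is 54.25 at (u,v) = (5.5, 3.58), which is not an integer point.
(u,v)=(6,3): 3·6+6·3=36≤38, 1·6+6·3=24≤27, objective 51.
(u,v)=(5,3): 3·5+6·3=33≤38, 1·5+6·3=23≤27, objective 47.
(u,v)=(7,2): 3·7+6·2=33≤38, 1·7+6·2=19≤27, objective 46.
No feasible integer point exceeds 51.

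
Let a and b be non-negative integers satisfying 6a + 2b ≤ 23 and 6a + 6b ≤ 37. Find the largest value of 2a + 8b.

Relaxing integrality, the LP optimum is 49.33 at (a,b) = (0, 6.17), which is not an integer point.
(a,b)=(0,6): 6·0+2·6=12≤23, 6·0+6·6=36≤37, objective 48.
(a,b)=(1,5): 6·1+2·5=16≤23, 6·1+6·5=36≤37, objective 42.
(a,b)=(0,5): 6·0+2·5=10≤23, 6·0+6·5=30≤37, objective 40.
The best lattice point is (0,6), giving 48.

48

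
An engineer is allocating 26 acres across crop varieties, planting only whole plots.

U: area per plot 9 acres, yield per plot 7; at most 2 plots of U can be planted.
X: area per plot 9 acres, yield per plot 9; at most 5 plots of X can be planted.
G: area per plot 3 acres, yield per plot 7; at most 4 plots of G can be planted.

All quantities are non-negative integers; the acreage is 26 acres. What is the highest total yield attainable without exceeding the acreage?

37

This is a bounded integer knapsack.
1×X and 4×G: area 21 ≤ 26, yield 1·9 + 4·7 = 37.
1×U and 4×G: area 21 ≤ 26, yield 1·7 + 4·7 = 35.
Best is 37.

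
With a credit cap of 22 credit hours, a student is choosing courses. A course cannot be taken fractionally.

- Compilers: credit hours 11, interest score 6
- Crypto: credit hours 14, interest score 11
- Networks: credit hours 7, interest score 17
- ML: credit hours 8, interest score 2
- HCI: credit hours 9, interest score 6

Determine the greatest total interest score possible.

Networks + HCI: credit hours 7 + 9 = 16 ≤ 22, interest score 17 + 6 = 23.
Crypto + Networks: credit hours 14 + 7 = 21 ≤ 22, interest score 11 + 17 = 28.
Best is Crypto and Networks with total interest score 28.

28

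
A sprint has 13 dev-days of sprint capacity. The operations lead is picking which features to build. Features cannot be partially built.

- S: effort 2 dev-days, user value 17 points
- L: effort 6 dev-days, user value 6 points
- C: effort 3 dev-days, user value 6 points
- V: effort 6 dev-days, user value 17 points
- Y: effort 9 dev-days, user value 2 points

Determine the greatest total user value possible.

S + V: effort 2 + 6 = 8 ≤ 13, user value 17 + 17 = 34.
S + L + C: effort 2 + 6 + 3 = 11 ≤ 13, user value 17 + 6 + 6 = 29.
S + C + V: effort 2 + 3 + 6 = 11 ≤ 13, user value 17 + 6 + 17 = 40.
Best is S, C, and V with total user value 40.

40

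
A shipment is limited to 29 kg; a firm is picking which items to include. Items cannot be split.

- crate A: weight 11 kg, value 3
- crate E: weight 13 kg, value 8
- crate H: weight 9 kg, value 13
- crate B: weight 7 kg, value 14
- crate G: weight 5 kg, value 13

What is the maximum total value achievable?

This is an integer program with binary decision variables.
Take crate H, crate B, and crate G: weight 9 + 7 + 5 = 21 ≤ 29, value 13 + 14 + 13 = 40.
No other feasible combination does better.

40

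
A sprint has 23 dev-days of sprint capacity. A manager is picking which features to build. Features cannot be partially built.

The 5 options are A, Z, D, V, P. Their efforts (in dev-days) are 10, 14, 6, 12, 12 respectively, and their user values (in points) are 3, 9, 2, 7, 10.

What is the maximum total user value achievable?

13

Take A and P: effort 10 + 12 = 22 ≤ 23, user value 3 + 10 = 13.
No other feasible combination does better.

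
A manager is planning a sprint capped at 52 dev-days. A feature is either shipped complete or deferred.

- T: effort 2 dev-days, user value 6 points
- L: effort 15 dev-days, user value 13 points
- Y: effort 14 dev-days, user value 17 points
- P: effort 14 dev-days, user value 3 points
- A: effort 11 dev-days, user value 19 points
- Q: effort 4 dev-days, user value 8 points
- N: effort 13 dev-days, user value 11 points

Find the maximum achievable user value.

63

This is a 0-1 knapsack instance.
Take T, L, Y, A, and Q: effort 2 + 15 + 14 + 11 + 4 = 46 ≤ 52, user value 6 + 13 + 17 + 19 + 8 = 63.
No other feasible combination does better.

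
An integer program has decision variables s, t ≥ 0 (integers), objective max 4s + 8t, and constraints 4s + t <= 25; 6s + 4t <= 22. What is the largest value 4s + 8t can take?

(s,t)=(0,5) is feasible, giving 40.
(s,t)=(1,4) is feasible, giving 36.
(s,t)=(0,4) is feasible, giving 32.
The best lattice point is (0,5), giving 40.

40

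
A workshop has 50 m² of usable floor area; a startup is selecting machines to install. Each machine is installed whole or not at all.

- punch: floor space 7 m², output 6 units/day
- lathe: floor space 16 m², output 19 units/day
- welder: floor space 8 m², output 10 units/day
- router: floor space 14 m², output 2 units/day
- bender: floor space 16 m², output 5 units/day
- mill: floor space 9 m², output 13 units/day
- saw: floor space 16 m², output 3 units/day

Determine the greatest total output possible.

Allowing fractional choices, the relaxed optimum would be about 51.1, but machines are indivisible.
lathe + welder + mill + saw: floor space 16 + 8 + 9 + 16 = 49 ≤ 50, output 19 + 10 + 13 + 3 = 45.
lathe + welder + bender + mill: floor space 16 + 8 + 16 + 9 = 49 ≤ 50, output 19 + 10 + 5 + 13 = 47.
punch + lathe + welder + mill: floor space 7 + 16 + 8 + 9 = 40 ≤ 50, output 6 + 19 + 10 + 13 = 48.
Best is punch, lathe, welder, and mill with total output 48.

48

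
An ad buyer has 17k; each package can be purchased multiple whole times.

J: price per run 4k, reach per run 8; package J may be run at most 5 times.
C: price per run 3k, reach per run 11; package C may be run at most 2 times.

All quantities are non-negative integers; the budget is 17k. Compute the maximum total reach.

38

This is a bounded integer knapsack.
Take 2×J and 2×C: price 14 ≤ 17, reach 2·8 + 2·11 = 38.
C has the best ratio (11/3) and is taken to its limit of 2; remaining capacity is filled optimally with the others.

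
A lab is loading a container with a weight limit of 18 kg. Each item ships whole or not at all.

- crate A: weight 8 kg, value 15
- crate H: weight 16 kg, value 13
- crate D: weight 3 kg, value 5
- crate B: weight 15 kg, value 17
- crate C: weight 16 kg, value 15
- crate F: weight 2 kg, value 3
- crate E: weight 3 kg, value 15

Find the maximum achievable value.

38

This is an integer program with binary decision variables.
Allowing fractional choices, the relaxed optimum would be about 40.3, but items are indivisible.
crate A + crate D + crate F + crate E: weight 8 + 3 + 2 + 3 = 16 ≤ 18, value 15 + 5 + 3 + 15 = 38.
crate A + crate F + crate E: weight 8 + 2 + 3 = 13 ≤ 18, value 15 + 3 + 15 = 33.
crate A + crate D + crate E: weight 8 + 3 + 3 = 14 ≤ 18, value 15 + 5 + 15 = 35.
Best is crate A, crate D, crate F, and crate E with total value 38.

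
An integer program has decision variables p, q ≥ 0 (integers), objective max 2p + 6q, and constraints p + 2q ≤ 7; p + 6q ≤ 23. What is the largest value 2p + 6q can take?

20

(p,q)=(1,3): 1·1+2·3=7≤7, 1·1+6·3=19≤23, objective 20.
(p,q)=(0,3): 1·0+2·3=6≤7, 1·0+6·3=18≤23, objective 18.
(p,q)=(2,2): 1·2+2·2=6≤7, 1·2+6·2=14≤23, objective 16.
(p,q)=(1,2): 1·1+2·2=5≤7, 1·1+6·2=13≤23, objective 14.
The best lattice point is (1,3), giving 20.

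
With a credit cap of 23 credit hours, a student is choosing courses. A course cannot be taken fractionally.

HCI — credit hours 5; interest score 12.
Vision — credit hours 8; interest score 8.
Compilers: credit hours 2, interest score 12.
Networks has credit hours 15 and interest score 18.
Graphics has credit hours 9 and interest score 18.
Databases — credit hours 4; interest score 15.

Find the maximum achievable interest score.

Take HCI, Compilers, Graphics, and Databases: credit hours 5 + 2 + 9 + 4 = 20 ≤ 23, interest score 12 + 12 + 18 + 15 = 57.
No other feasible combination does better.

57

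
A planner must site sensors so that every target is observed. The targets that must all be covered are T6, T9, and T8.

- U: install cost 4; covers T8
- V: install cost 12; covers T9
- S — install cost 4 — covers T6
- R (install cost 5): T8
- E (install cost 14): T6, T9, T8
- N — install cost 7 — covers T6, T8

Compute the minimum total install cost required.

The greedy cost-per-new-target heuristic would pick N and V for 19, but a cheaper cover exists.
E alone covers T6, T9, T8 — every target.
Total install cost: 14.
No cover costs less than 14.

14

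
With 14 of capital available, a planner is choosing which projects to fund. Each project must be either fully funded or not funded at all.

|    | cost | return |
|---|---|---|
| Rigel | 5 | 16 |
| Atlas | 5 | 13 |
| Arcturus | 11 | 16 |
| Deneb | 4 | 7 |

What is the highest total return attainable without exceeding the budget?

36

Take Rigel, Atlas, and Deneb: cost 5 + 5 + 4 = 14 ≤ 14, return 16 + 13 + 7 = 36.
No other feasible combination does better.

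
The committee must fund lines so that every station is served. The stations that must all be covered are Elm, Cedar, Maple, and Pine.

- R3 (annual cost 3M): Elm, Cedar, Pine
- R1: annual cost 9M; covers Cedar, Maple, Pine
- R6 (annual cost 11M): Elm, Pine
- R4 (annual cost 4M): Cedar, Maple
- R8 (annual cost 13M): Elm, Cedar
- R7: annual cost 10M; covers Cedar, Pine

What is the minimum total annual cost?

Choose R3 and R4: together they cover Elm, Cedar, Maple, Pine — every station.
Total annual cost: 3 + 4 = 7.
No cover costs less than 7.

7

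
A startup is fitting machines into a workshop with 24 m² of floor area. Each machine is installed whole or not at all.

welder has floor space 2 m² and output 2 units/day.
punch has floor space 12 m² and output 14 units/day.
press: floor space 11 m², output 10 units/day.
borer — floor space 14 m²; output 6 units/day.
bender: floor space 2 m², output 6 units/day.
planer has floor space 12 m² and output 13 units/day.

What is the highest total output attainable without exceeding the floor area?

Allowing fractional choices, the relaxed optimum would be about 30.8, but machines are indivisible.
press + planer: floor space 11 + 12 = 23 ≤ 24, output 10 + 13 = 23.
punch + press: floor space 12 + 11 = 23 ≤ 24, output 14 + 10 = 24.
punch + planer: floor space 12 + 12 = 24 ≤ 24, output 14 + 13 = 27.
Best is punch and planer with total output 27.

27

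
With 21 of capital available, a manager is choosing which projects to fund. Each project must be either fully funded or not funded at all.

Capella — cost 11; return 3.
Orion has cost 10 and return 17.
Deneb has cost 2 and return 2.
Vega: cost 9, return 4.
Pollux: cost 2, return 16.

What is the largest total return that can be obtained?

Take Orion, Vega, and Pollux: cost 10 + 9 + 2 = 21 ≤ 21, return 17 + 4 + 16 = 37.
No other feasible combination does better.

37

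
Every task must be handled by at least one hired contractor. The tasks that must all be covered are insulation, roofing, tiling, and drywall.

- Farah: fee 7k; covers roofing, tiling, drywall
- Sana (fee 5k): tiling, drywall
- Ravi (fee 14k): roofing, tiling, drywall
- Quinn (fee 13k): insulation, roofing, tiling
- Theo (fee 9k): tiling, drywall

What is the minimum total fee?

18

This is a weighted set-cover instance.
Choose Sana and Quinn: together they cover insulation, roofing, tiling, drywall — every task.
Total fee: 5 + 13 = 18.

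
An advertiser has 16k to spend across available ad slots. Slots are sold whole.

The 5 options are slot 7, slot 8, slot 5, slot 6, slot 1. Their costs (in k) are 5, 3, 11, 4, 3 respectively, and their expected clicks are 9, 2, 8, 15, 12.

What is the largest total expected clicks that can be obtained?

38

Allowing fractional choices, the relaxed optimum would be about 38.9, but ad slots are indivisible.
slot 8 + slot 6 + slot 1: cost 3 + 4 + 3 = 10 ≤ 16, expected clicks 2 + 15 + 12 = 29.
slot 7 + slot 6 + slot 1: cost 5 + 4 + 3 = 12 ≤ 16, expected clicks 9 + 15 + 12 = 36.
slot 7 + slot 8 + slot 6 + slot 1: cost 5 + 3 + 4 + 3 = 15 ≤ 16, expected clicks 9 + 2 + 15 + 12 = 38.
Best is slot 7, slot 8, slot 6, and slot 1 with total expected clicks 38.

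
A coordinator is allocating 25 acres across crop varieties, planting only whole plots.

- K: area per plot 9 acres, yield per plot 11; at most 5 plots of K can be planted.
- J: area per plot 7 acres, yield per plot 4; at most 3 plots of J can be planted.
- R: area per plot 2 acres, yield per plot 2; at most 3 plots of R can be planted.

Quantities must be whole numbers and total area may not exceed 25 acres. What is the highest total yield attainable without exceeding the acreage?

28

This is a bounded integer knapsack.
2×K and 3×R: area 24 ≤ 25, yield 2·11 + 3·2 = 28.
2×K and 2×R: area 22 ≤ 25, yield 2·11 + 2·2 = 26.
Best is 28.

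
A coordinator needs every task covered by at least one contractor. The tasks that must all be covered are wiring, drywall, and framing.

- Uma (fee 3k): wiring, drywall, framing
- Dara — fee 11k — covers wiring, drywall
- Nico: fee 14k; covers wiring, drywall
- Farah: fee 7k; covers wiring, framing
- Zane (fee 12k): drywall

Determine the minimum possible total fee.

This is a weighted set-cover instance.
Uma alone covers wiring, drywall, framing — every task.
Total fee: 3.

3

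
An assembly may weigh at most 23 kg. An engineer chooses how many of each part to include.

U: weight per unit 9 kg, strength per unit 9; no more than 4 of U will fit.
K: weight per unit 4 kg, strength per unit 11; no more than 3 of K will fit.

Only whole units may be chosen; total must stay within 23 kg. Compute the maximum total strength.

This is a bounded integer knapsack.
Take 1×U and 3×K: weight 21 ≤ 23, strength 1·9 + 3·11 = 42.
K has the best ratio (11/4) and is taken to its limit of 3; remaining capacity is filled optimally with the others.

42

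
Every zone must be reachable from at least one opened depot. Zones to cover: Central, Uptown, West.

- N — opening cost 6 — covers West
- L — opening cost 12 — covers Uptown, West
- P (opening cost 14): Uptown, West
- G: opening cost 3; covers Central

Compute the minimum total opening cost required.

15

The greedy cost-per-new-zone heuristic would pick G, N, and L for 21, but a cheaper cover exists.
Choose L and G: together they cover Central, Uptown, West — every zone.
Total opening cost: 12 + 3 = 15.
No cover costs less than 15.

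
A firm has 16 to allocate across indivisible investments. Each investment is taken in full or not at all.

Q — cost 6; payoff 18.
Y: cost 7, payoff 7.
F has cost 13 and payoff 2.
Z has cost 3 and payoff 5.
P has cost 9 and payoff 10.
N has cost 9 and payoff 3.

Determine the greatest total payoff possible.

30

Q + P: cost 6 + 9 = 15 ≤ 16, payoff 18 + 10 = 28.
Q + Y + Z: cost 6 + 7 + 3 = 16 ≤ 16, payoff 18 + 7 + 5 = 30.
Best is Q, Y, and Z with total payoff 30.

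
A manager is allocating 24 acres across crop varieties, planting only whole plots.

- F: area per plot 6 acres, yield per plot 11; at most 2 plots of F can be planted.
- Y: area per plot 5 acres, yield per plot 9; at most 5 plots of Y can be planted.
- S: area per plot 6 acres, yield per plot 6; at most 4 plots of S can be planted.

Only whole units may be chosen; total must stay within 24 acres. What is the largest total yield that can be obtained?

2×F and 2×Y: area 22 ≤ 24, yield 2·11 + 2·9 = 40.
1×F and 3×Y: area 21 ≤ 24, yield 1·11 + 3·9 = 38.
Best is 40.

40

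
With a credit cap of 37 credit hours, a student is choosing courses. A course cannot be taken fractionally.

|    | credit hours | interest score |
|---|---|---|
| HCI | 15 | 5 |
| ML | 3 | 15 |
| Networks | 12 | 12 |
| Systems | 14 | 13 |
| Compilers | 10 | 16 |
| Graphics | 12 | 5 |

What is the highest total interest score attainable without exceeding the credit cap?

48

Treat it as a binary knapsack problem.
Take ML, Networks, Compilers, and Graphics: credit hours 3 + 12 + 10 + 12 = 37 ≤ 37, interest score 15 + 12 + 16 + 5 = 48.
No other feasible combination does better.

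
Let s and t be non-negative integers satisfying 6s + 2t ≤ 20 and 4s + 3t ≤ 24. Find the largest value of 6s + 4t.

32

The continuous relaxation peaks at (1.2, 6.4) with value 32.80; rounding to a feasible lattice point costs some objective.
(s,t)=(0,8): 6·0+2·8=16≤20, 4·0+3·8=24≤24, objective 32.
(s,t)=(1,6): 6·1+2·6=18≤20, 4·1+3·6=22≤24, objective 30.
(s,t)=(0,7): 6·0+2·7=14≤20, 4·0+3·7=21≤24, objective 28.
The best lattice point is (0,8), giving 32.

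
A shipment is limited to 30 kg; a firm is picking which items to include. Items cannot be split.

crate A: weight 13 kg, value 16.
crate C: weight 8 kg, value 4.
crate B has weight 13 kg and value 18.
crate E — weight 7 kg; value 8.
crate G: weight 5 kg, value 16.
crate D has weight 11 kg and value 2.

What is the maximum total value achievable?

42

Allowing fractional choices, the relaxed optimum would be about 48.8, but items are indivisible.
crate C + crate B + crate G: weight 8 + 13 + 5 = 26 ≤ 30, value 4 + 18 + 16 = 38.
crate A + crate E + crate G: weight 13 + 7 + 5 = 25 ≤ 30, value 16 + 8 + 16 = 40.
crate B + crate E + crate G: weight 13 + 7 + 5 = 25 ≤ 30, value 18 + 8 + 16 = 42.
Best is crate B, crate E, and crate G with total value 42.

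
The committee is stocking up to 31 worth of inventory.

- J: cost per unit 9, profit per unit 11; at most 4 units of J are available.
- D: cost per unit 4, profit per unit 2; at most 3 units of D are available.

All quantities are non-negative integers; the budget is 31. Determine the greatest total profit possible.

3×J: cost 27 ≤ 31, profit 3·11 = 33.
3×J and 1×D: cost 31 ≤ 31, profit 3·11 + 1·2 = 35.
Best is 35.

35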